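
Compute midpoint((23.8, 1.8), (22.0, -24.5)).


M = ((23.8+22)/2, (1.8+(-24.5))/2)
= (22.9, -11.35)

(22.9, -11.35)


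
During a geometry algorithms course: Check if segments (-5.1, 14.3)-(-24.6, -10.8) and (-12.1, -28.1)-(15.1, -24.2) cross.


Cross products: d1=1125.98, d2=519.31, d3=651.1, d4=1257.77
d1*d2 < 0 and d3*d4 < 0? no

No, they don't intersect


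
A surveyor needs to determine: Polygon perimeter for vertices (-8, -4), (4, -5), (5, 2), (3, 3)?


Sides: (-8, -4)->(4, -5): sqrt(145) = 12.041595, (4, -5)->(5, 2): sqrt(50) = 7.071068, (5, 2)->(3, 3): sqrt(5) = 2.236068, (3, 3)->(-8, -4): sqrt(170) = 13.038405
Sum = 34.387136
Perimeter = 34.3871

34.3871


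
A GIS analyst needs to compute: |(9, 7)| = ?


|u| = sqrt(9^2 + 7^2) = sqrt(130) = 11.4018

11.4018


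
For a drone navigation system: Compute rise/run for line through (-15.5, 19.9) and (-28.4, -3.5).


slope = (y2-y1)/(x2-x1) = ((-3.5)-19.9)/((-28.4)-(-15.5)) = (-23.4)/(-12.9) = 1.814

1.814


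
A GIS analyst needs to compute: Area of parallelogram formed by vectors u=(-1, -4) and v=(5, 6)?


|u x v| = |(-1)*6 - (-4)*5|
= |(-6) - (-20)| = 14

14


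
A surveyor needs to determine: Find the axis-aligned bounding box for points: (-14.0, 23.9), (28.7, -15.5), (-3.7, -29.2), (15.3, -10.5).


x range: [-14, 28.7]
y range: [-29.2, 23.9]
Bounding box: (-14,-29.2) to (28.7,23.9)

(-14,-29.2) to (28.7,23.9)


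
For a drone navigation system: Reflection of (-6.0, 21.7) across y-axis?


Reflection over y-axis: (x,y) -> (-x,y)
(-6, 21.7) -> (6, 21.7)

(6, 21.7)


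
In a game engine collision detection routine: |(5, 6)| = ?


|u| = sqrt(5^2 + 6^2) = sqrt(61) = 7.8102

7.8102


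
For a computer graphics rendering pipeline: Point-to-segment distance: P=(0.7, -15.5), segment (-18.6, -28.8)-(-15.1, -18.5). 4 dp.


Project P onto AB: t = 1 (clamped to [0,1])
Closest point on segment: (-15.1, -18.5)
Distance: 16.0823

16.0823


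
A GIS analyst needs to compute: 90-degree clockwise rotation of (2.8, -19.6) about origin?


90° CW: (x,y) -> (y, -x)
(2.8,-19.6) -> (-19.6, -2.8)

(-19.6, -2.8)


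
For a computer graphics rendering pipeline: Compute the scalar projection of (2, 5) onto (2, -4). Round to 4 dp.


u.v = -16, |v| = sqrt(20) = 4.4721
Scalar projection = u.v / |v| = -16 / sqrt(20) = -3.5777

-3.5777


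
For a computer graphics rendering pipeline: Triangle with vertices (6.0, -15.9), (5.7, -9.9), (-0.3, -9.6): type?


Side lengths squared: AB^2=36.09, BC^2=36.09, CA^2=79.38
Sorted: [36.09, 36.09, 79.38]
By sides: Isosceles, By angles: Obtuse

Isosceles, Obtuse


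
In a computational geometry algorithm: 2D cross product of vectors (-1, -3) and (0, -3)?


u x v = u_x*v_y - u_y*v_x = (-1)*(-3) - (-3)*0
= 3 - 0 = 3

3


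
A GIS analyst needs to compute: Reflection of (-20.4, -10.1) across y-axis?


Reflection over y-axis: (x,y) -> (-x,y)
(-20.4, -10.1) -> (20.4, -10.1)

(20.4, -10.1)


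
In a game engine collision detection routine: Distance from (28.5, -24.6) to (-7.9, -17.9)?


dx=-36.4, dy=6.7
d^2 = (-36.4)^2 + 6.7^2 = 1369.85
d = sqrt(1369.85) = 37.0115

37.0115


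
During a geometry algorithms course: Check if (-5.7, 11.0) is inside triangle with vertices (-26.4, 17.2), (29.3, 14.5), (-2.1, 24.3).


Cross products: AB x AP = -289.45, BC x BP = 452.9, CA x CP = 297.63
All same sign? no

No, outside


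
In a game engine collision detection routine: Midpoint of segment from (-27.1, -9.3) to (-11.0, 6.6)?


M = (((-27.1)+(-11))/2, ((-9.3)+6.6)/2)
= (-19.05, -1.35)

(-19.05, -1.35)


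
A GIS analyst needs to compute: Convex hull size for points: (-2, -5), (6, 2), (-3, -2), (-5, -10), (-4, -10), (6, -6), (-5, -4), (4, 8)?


Convex hull vertices (CCW): (-5, -10), (-4, -10), (6, -6), (6, 2), (4, 8), (-5, -4)
Count = 6

6


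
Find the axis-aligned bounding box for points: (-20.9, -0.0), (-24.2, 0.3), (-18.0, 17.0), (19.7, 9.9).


x range: [-24.2, 19.7]
y range: [0, 17]
Bounding box: (-24.2,0) to (19.7,17)

(-24.2,0) to (19.7,17)


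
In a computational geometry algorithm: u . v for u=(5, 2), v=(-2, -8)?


u . v = u_x*v_x + u_y*v_y = 5*(-2) + 2*(-8)
= (-10) + (-16) = -26

-26


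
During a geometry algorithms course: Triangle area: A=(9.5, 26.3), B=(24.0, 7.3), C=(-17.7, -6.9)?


Area = |x_A(y_B-y_C) + x_B(y_C-y_A) + x_C(y_A-y_B)|/2
= |134.9 + (-796.8) + (-336.3)|/2
= 998.2/2 = 499.1

499.1


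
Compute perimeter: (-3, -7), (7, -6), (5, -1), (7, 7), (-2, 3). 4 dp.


Sides: (-3, -7)->(7, -6): sqrt(101) = 10.049876, (7, -6)->(5, -1): sqrt(29) = 5.385165, (5, -1)->(7, 7): sqrt(68) = 8.246211, (7, 7)->(-2, 3): sqrt(97) = 9.848858, (-2, 3)->(-3, -7): sqrt(101) = 10.049876
Sum = 43.579986
Perimeter = 43.58

43.58


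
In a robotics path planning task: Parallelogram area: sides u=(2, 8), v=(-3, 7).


|u x v| = |2*7 - 8*(-3)|
= |14 - (-24)| = 38

38


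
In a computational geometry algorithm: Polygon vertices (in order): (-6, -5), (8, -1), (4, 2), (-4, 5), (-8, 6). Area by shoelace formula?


Shoelace sum: ((-6)*(-1) - 8*(-5)) + (8*2 - 4*(-1)) + (4*5 - (-4)*2) + ((-4)*6 - (-8)*5) + ((-8)*(-5) - (-6)*6)
= 186
Area = |186|/2 = 93

93


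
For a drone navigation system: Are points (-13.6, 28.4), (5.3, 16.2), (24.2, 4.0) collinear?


Cross product: (5.3-(-13.6))*(4-28.4) - (16.2-28.4)*(24.2-(-13.6))
= 0

Yes, collinear


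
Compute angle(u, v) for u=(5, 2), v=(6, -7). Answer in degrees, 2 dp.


u.v = 16, |u| = sqrt(29) = 5.3852, |v| = sqrt(85) = 9.2195
cos(theta) = u.v/(|u||v|) = 16/sqrt(2465) = 0.322264
theta = acos(0.322264) = 71.2 degrees

71.2 degrees


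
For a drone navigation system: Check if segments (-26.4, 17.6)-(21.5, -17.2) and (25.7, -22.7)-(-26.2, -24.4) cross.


Cross products: d1=-2180.14, d2=-292.59, d3=-117.29, d4=-2004.84
d1*d2 < 0 and d3*d4 < 0? no

No, they don't intersect


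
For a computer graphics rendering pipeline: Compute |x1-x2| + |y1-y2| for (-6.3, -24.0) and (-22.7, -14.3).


|(-6.3)-(-22.7)| + |(-24)-(-14.3)| = 16.4 + 9.7 = 26.1

26.1


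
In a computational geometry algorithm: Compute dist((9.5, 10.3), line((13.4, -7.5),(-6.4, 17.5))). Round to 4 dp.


|cross product| = 254.94
|line direction| = sqrt(1017.04) = 31.8911
Distance = 254.94/sqrt(1017.04) = 7.9941

7.9941


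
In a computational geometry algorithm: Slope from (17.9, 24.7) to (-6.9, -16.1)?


slope = (y2-y1)/(x2-x1) = ((-16.1)-24.7)/((-6.9)-17.9) = (-40.8)/(-24.8) = 1.6452

1.6452


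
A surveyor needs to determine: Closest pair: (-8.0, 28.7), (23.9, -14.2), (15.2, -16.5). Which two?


d(P0,P1) = 53.4605, d(P0,P2) = 50.8063, d(P1,P2) = 8.9989
Closest: P1 and P2

Closest pair: (23.9, -14.2) and (15.2, -16.5), distance = 8.9989


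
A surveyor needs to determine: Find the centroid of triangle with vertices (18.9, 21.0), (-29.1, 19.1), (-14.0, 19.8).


Centroid = ((x_A+x_B+x_C)/3, (y_A+y_B+y_C)/3)
= ((18.9+(-29.1)+(-14))/3, (21+19.1+19.8)/3)
= (-8.0667, 19.9667)

(-8.0667, 19.9667)


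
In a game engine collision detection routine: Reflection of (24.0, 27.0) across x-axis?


Reflection over x-axis: (x,y) -> (x,-y)
(24, 27) -> (24, -27)

(24, -27)


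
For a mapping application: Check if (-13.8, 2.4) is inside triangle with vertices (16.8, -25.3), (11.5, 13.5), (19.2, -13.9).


Cross products: AB x AP = 1040.47, BC x BP = -778.69, CA x CP = -415.32
All same sign? no

No, outside


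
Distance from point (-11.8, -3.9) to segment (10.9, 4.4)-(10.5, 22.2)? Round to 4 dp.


Project P onto AB: t = 0 (clamped to [0,1])
Closest point on segment: (10.9, 4.4)
Distance: 24.1698

24.1698


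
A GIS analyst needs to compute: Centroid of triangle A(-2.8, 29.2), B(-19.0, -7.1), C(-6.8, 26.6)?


Centroid = ((x_A+x_B+x_C)/3, (y_A+y_B+y_C)/3)
= (((-2.8)+(-19)+(-6.8))/3, (29.2+(-7.1)+26.6)/3)
= (-9.5333, 16.2333)

(-9.5333, 16.2333)


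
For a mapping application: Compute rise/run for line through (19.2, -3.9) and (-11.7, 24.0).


slope = (y2-y1)/(x2-x1) = (24-(-3.9))/((-11.7)-19.2) = 27.9/(-30.9) = -0.9029

-0.9029


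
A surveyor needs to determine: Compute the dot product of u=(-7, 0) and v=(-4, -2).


u . v = u_x*v_x + u_y*v_y = (-7)*(-4) + 0*(-2)
= 28 + 0 = 28

28


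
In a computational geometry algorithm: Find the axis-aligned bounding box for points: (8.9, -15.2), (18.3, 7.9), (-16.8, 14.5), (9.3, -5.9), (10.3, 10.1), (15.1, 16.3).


x range: [-16.8, 18.3]
y range: [-15.2, 16.3]
Bounding box: (-16.8,-15.2) to (18.3,16.3)

(-16.8,-15.2) to (18.3,16.3)


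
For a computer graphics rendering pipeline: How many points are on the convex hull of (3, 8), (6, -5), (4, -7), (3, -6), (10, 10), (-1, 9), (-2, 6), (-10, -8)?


Convex hull vertices (CCW): (-10, -8), (4, -7), (6, -5), (10, 10), (-1, 9)
Count = 5

5


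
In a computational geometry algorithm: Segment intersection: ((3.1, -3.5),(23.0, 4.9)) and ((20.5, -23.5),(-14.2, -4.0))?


Cross products: d1=-354.7, d2=-1034.23, d3=-544.16, d4=135.37
d1*d2 < 0 and d3*d4 < 0? no

No, they don't intersect


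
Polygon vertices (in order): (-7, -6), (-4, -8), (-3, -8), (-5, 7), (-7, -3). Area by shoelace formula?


Shoelace sum: ((-7)*(-8) - (-4)*(-6)) + ((-4)*(-8) - (-3)*(-8)) + ((-3)*7 - (-5)*(-8)) + ((-5)*(-3) - (-7)*7) + ((-7)*(-6) - (-7)*(-3))
= 64
Area = |64|/2 = 32

32


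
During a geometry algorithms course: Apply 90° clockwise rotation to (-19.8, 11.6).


90° CW: (x,y) -> (y, -x)
(-19.8,11.6) -> (11.6, 19.8)

(11.6, 19.8)


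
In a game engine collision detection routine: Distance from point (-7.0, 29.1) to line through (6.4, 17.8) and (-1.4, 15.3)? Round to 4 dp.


|cross product| = 121.64
|line direction| = sqrt(67.09) = 8.1908
Distance = 121.64/sqrt(67.09) = 14.8507

14.8507


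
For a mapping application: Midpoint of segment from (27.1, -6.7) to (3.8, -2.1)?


M = ((27.1+3.8)/2, ((-6.7)+(-2.1))/2)
= (15.45, -4.4)

(15.45, -4.4)


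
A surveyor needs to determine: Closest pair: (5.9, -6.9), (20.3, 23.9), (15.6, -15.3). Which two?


d(P0,P1) = 34, d(P0,P2) = 12.8316, d(P1,P2) = 39.4808
Closest: P0 and P2

Closest pair: (5.9, -6.9) and (15.6, -15.3), distance = 12.8316


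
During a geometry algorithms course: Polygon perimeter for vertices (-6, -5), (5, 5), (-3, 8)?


Sides: (-6, -5)->(5, 5): sqrt(221) = 14.866069, (5, 5)->(-3, 8): sqrt(73) = 8.544004, (-3, 8)->(-6, -5): sqrt(178) = 13.341664
Sum = 36.751737
Perimeter = 36.7517

36.7517


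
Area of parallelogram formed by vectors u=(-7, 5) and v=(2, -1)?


|u x v| = |(-7)*(-1) - 5*2|
= |7 - 10| = 3

3


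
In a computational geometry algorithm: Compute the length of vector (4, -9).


|u| = sqrt(4^2 + (-9)^2) = sqrt(97) = 9.8489

9.8489


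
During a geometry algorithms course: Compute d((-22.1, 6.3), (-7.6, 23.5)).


dx=14.5, dy=17.2
d^2 = 14.5^2 + 17.2^2 = 506.09
d = sqrt(506.09) = 22.4964

22.4964


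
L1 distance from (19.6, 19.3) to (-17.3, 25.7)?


|19.6-(-17.3)| + |19.3-25.7| = 36.9 + 6.4 = 43.3

43.3


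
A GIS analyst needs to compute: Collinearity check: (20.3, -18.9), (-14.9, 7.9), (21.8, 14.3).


Cross product: ((-14.9)-20.3)*(14.3-(-18.9)) - (7.9-(-18.9))*(21.8-20.3)
= -1208.84

No, not collinear


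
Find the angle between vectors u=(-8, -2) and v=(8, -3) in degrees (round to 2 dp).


u.v = -58, |u| = sqrt(68) = 8.2462, |v| = sqrt(73) = 8.544
cos(theta) = u.v/(|u||v|) = -58/sqrt(4964) = -0.823213
theta = acos(-0.823213) = 145.41 degrees

145.41 degrees


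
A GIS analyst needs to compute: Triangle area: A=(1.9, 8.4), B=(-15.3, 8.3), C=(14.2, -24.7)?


Area = |x_A(y_B-y_C) + x_B(y_C-y_A) + x_C(y_A-y_B)|/2
= |62.7 + 506.43 + 1.42|/2
= 570.55/2 = 285.275

285.275


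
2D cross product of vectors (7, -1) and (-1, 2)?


u x v = u_x*v_y - u_y*v_x = 7*2 - (-1)*(-1)
= 14 - 1 = 13

13


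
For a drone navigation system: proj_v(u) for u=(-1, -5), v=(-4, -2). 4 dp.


u.v = 14, |v| = sqrt(20) = 4.4721
Scalar projection = u.v / |v| = 14 / sqrt(20) = 3.1305

3.1305


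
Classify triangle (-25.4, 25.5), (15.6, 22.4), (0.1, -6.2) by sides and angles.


Side lengths squared: AB^2=1690.61, BC^2=1058.21, CA^2=1655.14
Sorted: [1058.21, 1655.14, 1690.61]
By sides: Scalene, By angles: Acute

Scalene, Acute


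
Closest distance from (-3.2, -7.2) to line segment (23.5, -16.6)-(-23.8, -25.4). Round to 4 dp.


Project P onto AB: t = 0.5099 (clamped to [0,1])
Closest point on segment: (-0.6164, -21.0868)
Distance: 14.1251

14.1251


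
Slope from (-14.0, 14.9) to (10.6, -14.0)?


slope = (y2-y1)/(x2-x1) = ((-14)-14.9)/(10.6-(-14)) = (-28.9)/24.6 = -1.1748

-1.1748


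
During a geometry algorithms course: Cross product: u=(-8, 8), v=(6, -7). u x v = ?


u x v = u_x*v_y - u_y*v_x = (-8)*(-7) - 8*6
= 56 - 48 = 8

8


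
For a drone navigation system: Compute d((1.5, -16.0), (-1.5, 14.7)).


dx=-3, dy=30.7
d^2 = (-3)^2 + 30.7^2 = 951.49
d = sqrt(951.49) = 30.8462

30.8462


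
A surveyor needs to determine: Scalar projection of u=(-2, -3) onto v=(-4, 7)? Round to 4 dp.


u.v = -13, |v| = sqrt(65) = 8.0623
Scalar projection = u.v / |v| = -13 / sqrt(65) = -1.6125

-1.6125


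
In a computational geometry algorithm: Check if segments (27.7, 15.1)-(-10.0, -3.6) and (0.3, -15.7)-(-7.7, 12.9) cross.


Cross products: d1=-1030.04, d2=197.78, d3=648.78, d4=-579.04
d1*d2 < 0 and d3*d4 < 0? yes

Yes, they intersect


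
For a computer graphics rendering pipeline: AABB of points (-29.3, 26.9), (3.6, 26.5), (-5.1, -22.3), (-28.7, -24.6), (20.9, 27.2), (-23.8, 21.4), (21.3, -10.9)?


x range: [-29.3, 21.3]
y range: [-24.6, 27.2]
Bounding box: (-29.3,-24.6) to (21.3,27.2)

(-29.3,-24.6) to (21.3,27.2)


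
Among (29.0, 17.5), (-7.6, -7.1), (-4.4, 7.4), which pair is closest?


d(P0,P1) = 44.099, d(P0,P2) = 34.8937, d(P1,P2) = 14.8489
Closest: P1 and P2

Closest pair: (-7.6, -7.1) and (-4.4, 7.4), distance = 14.8489


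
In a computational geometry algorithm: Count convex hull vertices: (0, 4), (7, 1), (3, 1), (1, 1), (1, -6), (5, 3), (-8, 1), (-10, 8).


Convex hull vertices (CCW): (-10, 8), (-8, 1), (1, -6), (7, 1), (5, 3)
Count = 5

5


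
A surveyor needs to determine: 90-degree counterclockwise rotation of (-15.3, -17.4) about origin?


90° CCW: (x,y) -> (-y, x)
(-15.3,-17.4) -> (17.4, -15.3)

(17.4, -15.3)


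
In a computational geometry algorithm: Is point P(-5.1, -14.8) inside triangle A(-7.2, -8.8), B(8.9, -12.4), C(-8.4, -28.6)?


Cross products: AB x AP = -89.04, BC x BP = -185.28, CA x CP = -48.78
All same sign? yes

Yes, inside


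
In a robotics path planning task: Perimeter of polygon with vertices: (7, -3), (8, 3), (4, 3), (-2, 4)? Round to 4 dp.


Sides: (7, -3)->(8, 3): sqrt(37) = 6.082763, (8, 3)->(4, 3): sqrt(16) = 4, (4, 3)->(-2, 4): sqrt(37) = 6.082763, (-2, 4)->(7, -3): sqrt(130) = 11.401754
Sum = 27.56728
Perimeter = 27.5673

27.5673


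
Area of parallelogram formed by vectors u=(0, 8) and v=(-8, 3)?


|u x v| = |0*3 - 8*(-8)|
= |0 - (-64)| = 64

64


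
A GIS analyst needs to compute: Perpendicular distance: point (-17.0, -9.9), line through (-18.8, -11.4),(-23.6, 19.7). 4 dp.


|cross product| = 63.18
|line direction| = sqrt(990.25) = 31.4682
Distance = 63.18/sqrt(990.25) = 2.0077

2.0077


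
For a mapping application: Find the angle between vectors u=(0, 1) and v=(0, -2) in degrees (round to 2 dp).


u.v = -2, |u| = sqrt(1) = 1, |v| = sqrt(4) = 2
cos(theta) = u.v/(|u||v|) = -2/sqrt(4) = -1
theta = acos(-1) = 180 degrees

180 degrees


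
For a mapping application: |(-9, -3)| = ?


|u| = sqrt((-9)^2 + (-3)^2) = sqrt(90) = 9.4868

9.4868


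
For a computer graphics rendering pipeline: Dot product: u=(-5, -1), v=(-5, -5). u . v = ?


u . v = u_x*v_x + u_y*v_y = (-5)*(-5) + (-1)*(-5)
= 25 + 5 = 30

30


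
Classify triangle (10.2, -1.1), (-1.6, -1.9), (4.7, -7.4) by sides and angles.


Side lengths squared: AB^2=139.88, BC^2=69.94, CA^2=69.94
Sorted: [69.94, 69.94, 139.88]
By sides: Isosceles, By angles: Right

Isosceles, Right


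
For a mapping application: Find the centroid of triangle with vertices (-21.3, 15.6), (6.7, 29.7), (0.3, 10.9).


Centroid = ((x_A+x_B+x_C)/3, (y_A+y_B+y_C)/3)
= (((-21.3)+6.7+0.3)/3, (15.6+29.7+10.9)/3)
= (-4.7667, 18.7333)

(-4.7667, 18.7333)


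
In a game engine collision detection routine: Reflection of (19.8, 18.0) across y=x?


Reflection over y=x: (x,y) -> (y,x)
(19.8, 18) -> (18, 19.8)

(18, 19.8)


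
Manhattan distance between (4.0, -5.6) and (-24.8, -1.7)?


|4-(-24.8)| + |(-5.6)-(-1.7)| = 28.8 + 3.9 = 32.7

32.7


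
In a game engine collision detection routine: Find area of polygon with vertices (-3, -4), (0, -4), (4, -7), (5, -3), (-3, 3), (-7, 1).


Shoelace sum: ((-3)*(-4) - 0*(-4)) + (0*(-7) - 4*(-4)) + (4*(-3) - 5*(-7)) + (5*3 - (-3)*(-3)) + ((-3)*1 - (-7)*3) + ((-7)*(-4) - (-3)*1)
= 106
Area = |106|/2 = 53

53


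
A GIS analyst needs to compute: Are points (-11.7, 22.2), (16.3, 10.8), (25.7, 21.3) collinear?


Cross product: (16.3-(-11.7))*(21.3-22.2) - (10.8-22.2)*(25.7-(-11.7))
= 401.16

No, not collinear


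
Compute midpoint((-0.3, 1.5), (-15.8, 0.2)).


M = (((-0.3)+(-15.8))/2, (1.5+0.2)/2)
= (-8.05, 0.85)

(-8.05, 0.85)


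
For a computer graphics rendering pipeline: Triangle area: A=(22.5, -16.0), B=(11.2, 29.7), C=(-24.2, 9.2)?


Area = |x_A(y_B-y_C) + x_B(y_C-y_A) + x_C(y_A-y_B)|/2
= |461.25 + 282.24 + 1105.94|/2
= 1849.43/2 = 924.715

924.715


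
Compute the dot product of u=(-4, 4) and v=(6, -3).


u . v = u_x*v_x + u_y*v_y = (-4)*6 + 4*(-3)
= (-24) + (-12) = -36

-36


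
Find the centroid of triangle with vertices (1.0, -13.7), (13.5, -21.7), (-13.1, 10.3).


Centroid = ((x_A+x_B+x_C)/3, (y_A+y_B+y_C)/3)
= ((1+13.5+(-13.1))/3, ((-13.7)+(-21.7)+10.3)/3)
= (0.4667, -8.3667)

(0.4667, -8.3667)


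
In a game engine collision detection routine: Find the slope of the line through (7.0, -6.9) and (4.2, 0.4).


slope = (y2-y1)/(x2-x1) = (0.4-(-6.9))/(4.2-7) = 7.3/(-2.8) = -2.6071

-2.6071


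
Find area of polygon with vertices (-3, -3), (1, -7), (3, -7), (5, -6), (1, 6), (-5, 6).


Shoelace sum: ((-3)*(-7) - 1*(-3)) + (1*(-7) - 3*(-7)) + (3*(-6) - 5*(-7)) + (5*6 - 1*(-6)) + (1*6 - (-5)*6) + ((-5)*(-3) - (-3)*6)
= 160
Area = |160|/2 = 80

80


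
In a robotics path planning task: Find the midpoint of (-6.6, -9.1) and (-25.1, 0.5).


M = (((-6.6)+(-25.1))/2, ((-9.1)+0.5)/2)
= (-15.85, -4.3)

(-15.85, -4.3)


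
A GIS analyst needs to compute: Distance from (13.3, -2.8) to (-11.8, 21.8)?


dx=-25.1, dy=24.6
d^2 = (-25.1)^2 + 24.6^2 = 1235.17
d = sqrt(1235.17) = 35.145

35.145


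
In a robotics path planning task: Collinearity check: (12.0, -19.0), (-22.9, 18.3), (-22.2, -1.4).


Cross product: ((-22.9)-12)*((-1.4)-(-19)) - (18.3-(-19))*((-22.2)-12)
= 661.42

No, not collinear


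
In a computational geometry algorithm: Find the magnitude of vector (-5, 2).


|u| = sqrt((-5)^2 + 2^2) = sqrt(29) = 5.3852

5.3852


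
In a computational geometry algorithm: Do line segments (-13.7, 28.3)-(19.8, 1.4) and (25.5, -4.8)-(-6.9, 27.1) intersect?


Cross products: d1=178.04, d2=-19.05, d3=-54.37, d4=142.72
d1*d2 < 0 and d3*d4 < 0? yes

Yes, they intersect


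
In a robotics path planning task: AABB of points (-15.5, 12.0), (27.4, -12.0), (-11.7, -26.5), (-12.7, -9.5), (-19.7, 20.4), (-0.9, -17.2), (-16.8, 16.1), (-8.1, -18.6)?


x range: [-19.7, 27.4]
y range: [-26.5, 20.4]
Bounding box: (-19.7,-26.5) to (27.4,20.4)

(-19.7,-26.5) to (27.4,20.4)


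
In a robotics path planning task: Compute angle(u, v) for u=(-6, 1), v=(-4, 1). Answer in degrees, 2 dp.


u.v = 25, |u| = sqrt(37) = 6.0828, |v| = sqrt(17) = 4.1231
cos(theta) = u.v/(|u||v|) = 25/sqrt(629) = 0.996815
theta = acos(0.996815) = 4.57 degrees

4.57 degrees


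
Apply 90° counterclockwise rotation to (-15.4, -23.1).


90° CCW: (x,y) -> (-y, x)
(-15.4,-23.1) -> (23.1, -15.4)

(23.1, -15.4)


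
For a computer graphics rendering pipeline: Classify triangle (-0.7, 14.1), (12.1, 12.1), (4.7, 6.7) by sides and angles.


Side lengths squared: AB^2=167.84, BC^2=83.92, CA^2=83.92
Sorted: [83.92, 83.92, 167.84]
By sides: Isosceles, By angles: Right

Isosceles, Right


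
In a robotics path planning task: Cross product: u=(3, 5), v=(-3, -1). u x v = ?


u x v = u_x*v_y - u_y*v_x = 3*(-1) - 5*(-3)
= (-3) - (-15) = 12

12


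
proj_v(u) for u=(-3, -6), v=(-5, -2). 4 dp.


u.v = 27, |v| = sqrt(29) = 5.3852
Scalar projection = u.v / |v| = 27 / sqrt(29) = 5.0138

5.0138


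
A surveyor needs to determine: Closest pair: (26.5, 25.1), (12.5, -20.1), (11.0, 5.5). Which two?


d(P0,P1) = 47.3185, d(P0,P2) = 24.9882, d(P1,P2) = 25.6439
Closest: P0 and P2

Closest pair: (26.5, 25.1) and (11.0, 5.5), distance = 24.9882


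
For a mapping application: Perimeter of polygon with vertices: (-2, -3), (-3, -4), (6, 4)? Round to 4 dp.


Sides: (-2, -3)->(-3, -4): sqrt(2) = 1.414214, (-3, -4)->(6, 4): sqrt(145) = 12.041595, (6, 4)->(-2, -3): sqrt(113) = 10.630146
Sum = 24.085955
Perimeter = 24.086

24.086


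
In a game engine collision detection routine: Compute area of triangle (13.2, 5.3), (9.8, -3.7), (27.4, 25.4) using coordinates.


Area = |x_A(y_B-y_C) + x_B(y_C-y_A) + x_C(y_A-y_B)|/2
= |(-384.12) + 196.98 + 246.6|/2
= 59.46/2 = 29.73

29.73


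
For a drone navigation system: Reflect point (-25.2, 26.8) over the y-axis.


Reflection over y-axis: (x,y) -> (-x,y)
(-25.2, 26.8) -> (25.2, 26.8)

(25.2, 26.8)


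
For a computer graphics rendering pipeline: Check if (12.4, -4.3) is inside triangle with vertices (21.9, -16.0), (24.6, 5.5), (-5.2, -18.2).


Cross products: AB x AP = 235.84, BC x BP = 2.9, CA x CP = 337.97
All same sign? yes

Yes, inside


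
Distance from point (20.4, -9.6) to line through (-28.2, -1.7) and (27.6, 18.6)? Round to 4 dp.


|cross product| = 1427.4
|line direction| = sqrt(3525.73) = 59.3779
Distance = 1427.4/sqrt(3525.73) = 24.0393

24.0393


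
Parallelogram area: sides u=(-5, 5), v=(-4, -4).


|u x v| = |(-5)*(-4) - 5*(-4)|
= |20 - (-20)| = 40

40


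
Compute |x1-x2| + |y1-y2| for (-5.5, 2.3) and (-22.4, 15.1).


|(-5.5)-(-22.4)| + |2.3-15.1| = 16.9 + 12.8 = 29.7

29.7


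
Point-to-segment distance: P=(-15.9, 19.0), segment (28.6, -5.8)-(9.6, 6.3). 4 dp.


Project P onto AB: t = 1 (clamped to [0,1])
Closest point on segment: (9.6, 6.3)
Distance: 28.4875

28.4875


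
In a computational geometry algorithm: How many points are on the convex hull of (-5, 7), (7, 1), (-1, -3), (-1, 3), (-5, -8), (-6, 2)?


Convex hull vertices (CCW): (-6, 2), (-5, -8), (7, 1), (-5, 7)
Count = 4

4


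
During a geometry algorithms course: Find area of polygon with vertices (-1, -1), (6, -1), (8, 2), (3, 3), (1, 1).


Shoelace sum: ((-1)*(-1) - 6*(-1)) + (6*2 - 8*(-1)) + (8*3 - 3*2) + (3*1 - 1*3) + (1*(-1) - (-1)*1)
= 45
Area = |45|/2 = 22.5

22.5


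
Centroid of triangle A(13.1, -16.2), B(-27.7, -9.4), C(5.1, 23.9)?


Centroid = ((x_A+x_B+x_C)/3, (y_A+y_B+y_C)/3)
= ((13.1+(-27.7)+5.1)/3, ((-16.2)+(-9.4)+23.9)/3)
= (-3.1667, -0.5667)

(-3.1667, -0.5667)


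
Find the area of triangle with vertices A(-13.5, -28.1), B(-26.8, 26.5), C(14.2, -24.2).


Area = |x_A(y_B-y_C) + x_B(y_C-y_A) + x_C(y_A-y_B)|/2
= |(-684.45) + (-104.52) + (-775.32)|/2
= 1564.29/2 = 782.145

782.145


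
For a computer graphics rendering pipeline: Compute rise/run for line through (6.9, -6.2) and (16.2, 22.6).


slope = (y2-y1)/(x2-x1) = (22.6-(-6.2))/(16.2-6.9) = 28.8/9.3 = 3.0968

3.0968


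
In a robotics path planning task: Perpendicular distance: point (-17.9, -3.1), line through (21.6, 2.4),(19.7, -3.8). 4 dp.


|cross product| = 234.45
|line direction| = sqrt(42.05) = 6.4846
Distance = 234.45/sqrt(42.05) = 36.1549

36.1549


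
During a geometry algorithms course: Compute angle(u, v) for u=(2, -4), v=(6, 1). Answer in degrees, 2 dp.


u.v = 8, |u| = sqrt(20) = 4.4721, |v| = sqrt(37) = 6.0828
cos(theta) = u.v/(|u||v|) = 8/sqrt(740) = 0.294086
theta = acos(0.294086) = 72.9 degrees

72.9 degrees


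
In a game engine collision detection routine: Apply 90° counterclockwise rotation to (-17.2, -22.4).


90° CCW: (x,y) -> (-y, x)
(-17.2,-22.4) -> (22.4, -17.2)

(22.4, -17.2)


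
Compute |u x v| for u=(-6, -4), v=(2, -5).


|u x v| = |(-6)*(-5) - (-4)*2|
= |30 - (-8)| = 38

38


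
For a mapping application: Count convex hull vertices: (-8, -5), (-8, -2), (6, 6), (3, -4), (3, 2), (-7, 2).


Convex hull vertices (CCW): (-8, -5), (3, -4), (6, 6), (-7, 2), (-8, -2)
Count = 5

5


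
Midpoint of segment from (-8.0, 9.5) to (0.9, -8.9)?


M = (((-8)+0.9)/2, (9.5+(-8.9))/2)
= (-3.55, 0.3)

(-3.55, 0.3)


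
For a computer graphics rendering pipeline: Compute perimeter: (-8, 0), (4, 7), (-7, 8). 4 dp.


Sides: (-8, 0)->(4, 7): sqrt(193) = 13.892444, (4, 7)->(-7, 8): sqrt(122) = 11.045361, (-7, 8)->(-8, 0): sqrt(65) = 8.062258
Sum = 33.000063
Perimeter = 33.0001

33.0001


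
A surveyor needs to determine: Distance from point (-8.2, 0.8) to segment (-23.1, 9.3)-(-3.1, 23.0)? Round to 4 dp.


Project P onto AB: t = 0.3089 (clamped to [0,1])
Closest point on segment: (-16.9216, 13.5322)
Distance: 15.4329

15.4329


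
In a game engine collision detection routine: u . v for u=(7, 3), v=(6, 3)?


u . v = u_x*v_x + u_y*v_y = 7*6 + 3*3
= 42 + 9 = 51

51


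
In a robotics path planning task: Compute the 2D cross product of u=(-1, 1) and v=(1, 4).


u x v = u_x*v_y - u_y*v_x = (-1)*4 - 1*1
= (-4) - 1 = -5

-5


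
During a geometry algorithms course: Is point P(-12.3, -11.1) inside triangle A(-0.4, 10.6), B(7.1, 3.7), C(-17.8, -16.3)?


Cross products: AB x AP = -244.86, BC x BP = -19.48, CA x CP = -57.47
All same sign? yes

Yes, inside


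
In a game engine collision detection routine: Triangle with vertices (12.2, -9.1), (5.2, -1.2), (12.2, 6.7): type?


Side lengths squared: AB^2=111.41, BC^2=111.41, CA^2=249.64
Sorted: [111.41, 111.41, 249.64]
By sides: Isosceles, By angles: Obtuse

Isosceles, Obtuse


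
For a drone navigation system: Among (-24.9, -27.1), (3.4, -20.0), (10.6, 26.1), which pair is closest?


d(P0,P1) = 29.177, d(P0,P2) = 63.9569, d(P1,P2) = 46.6589
Closest: P0 and P1

Closest pair: (-24.9, -27.1) and (3.4, -20.0), distance = 29.177


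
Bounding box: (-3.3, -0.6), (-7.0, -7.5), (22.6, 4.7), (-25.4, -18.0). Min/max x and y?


x range: [-25.4, 22.6]
y range: [-18, 4.7]
Bounding box: (-25.4,-18) to (22.6,4.7)

(-25.4,-18) to (22.6,4.7)


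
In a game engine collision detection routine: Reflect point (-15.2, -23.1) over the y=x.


Reflection over y=x: (x,y) -> (y,x)
(-15.2, -23.1) -> (-23.1, -15.2)

(-23.1, -15.2)


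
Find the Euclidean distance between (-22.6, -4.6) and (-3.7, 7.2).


dx=18.9, dy=11.8
d^2 = 18.9^2 + 11.8^2 = 496.45
d = sqrt(496.45) = 22.2812

22.2812


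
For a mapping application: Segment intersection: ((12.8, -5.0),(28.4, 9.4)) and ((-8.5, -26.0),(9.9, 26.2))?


Cross products: d1=-725.46, d2=-1274.82, d3=-20.88, d4=528.48
d1*d2 < 0 and d3*d4 < 0? no

No, they don't intersect


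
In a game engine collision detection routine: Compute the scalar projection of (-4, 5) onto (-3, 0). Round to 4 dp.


u.v = 12, |v| = sqrt(9) = 3
Scalar projection = u.v / |v| = 12 / sqrt(9) = 4

4


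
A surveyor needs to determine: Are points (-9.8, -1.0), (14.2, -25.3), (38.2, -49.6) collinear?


Cross product: (14.2-(-9.8))*((-49.6)-(-1)) - ((-25.3)-(-1))*(38.2-(-9.8))
= 0

Yes, collinear


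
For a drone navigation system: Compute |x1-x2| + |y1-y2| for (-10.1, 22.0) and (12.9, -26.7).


|(-10.1)-12.9| + |22-(-26.7)| = 23 + 48.7 = 71.7

71.7


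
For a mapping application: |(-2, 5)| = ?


|u| = sqrt((-2)^2 + 5^2) = sqrt(29) = 5.3852

5.3852


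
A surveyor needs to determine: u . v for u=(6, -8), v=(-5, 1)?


u . v = u_x*v_x + u_y*v_y = 6*(-5) + (-8)*1
= (-30) + (-8) = -38

-38


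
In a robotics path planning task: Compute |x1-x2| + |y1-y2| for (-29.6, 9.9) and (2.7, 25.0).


|(-29.6)-2.7| + |9.9-25| = 32.3 + 15.1 = 47.4

47.4


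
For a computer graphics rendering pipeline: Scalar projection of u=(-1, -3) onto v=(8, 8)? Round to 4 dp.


u.v = -32, |v| = sqrt(128) = 11.3137
Scalar projection = u.v / |v| = -32 / sqrt(128) = -2.8284

-2.8284


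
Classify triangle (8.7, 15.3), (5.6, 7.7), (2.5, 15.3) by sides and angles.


Side lengths squared: AB^2=67.37, BC^2=67.37, CA^2=38.44
Sorted: [38.44, 67.37, 67.37]
By sides: Isosceles, By angles: Acute

Isosceles, Acute


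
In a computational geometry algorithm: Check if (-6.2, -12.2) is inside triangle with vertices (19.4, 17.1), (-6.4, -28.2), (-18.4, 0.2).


Cross products: AB x AP = -403.74, BC x BP = -197.68, CA x CP = -674.9
All same sign? yes

Yes, inside


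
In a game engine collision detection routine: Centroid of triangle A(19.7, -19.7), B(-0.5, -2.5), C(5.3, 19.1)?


Centroid = ((x_A+x_B+x_C)/3, (y_A+y_B+y_C)/3)
= ((19.7+(-0.5)+5.3)/3, ((-19.7)+(-2.5)+19.1)/3)
= (8.1667, -1.0333)

(8.1667, -1.0333)


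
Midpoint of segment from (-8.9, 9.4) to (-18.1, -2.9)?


M = (((-8.9)+(-18.1))/2, (9.4+(-2.9))/2)
= (-13.5, 3.25)

(-13.5, 3.25)


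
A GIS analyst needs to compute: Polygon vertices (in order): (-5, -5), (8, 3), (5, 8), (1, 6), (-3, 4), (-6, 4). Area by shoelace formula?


Shoelace sum: ((-5)*3 - 8*(-5)) + (8*8 - 5*3) + (5*6 - 1*8) + (1*4 - (-3)*6) + ((-3)*4 - (-6)*4) + ((-6)*(-5) - (-5)*4)
= 180
Area = |180|/2 = 90

90


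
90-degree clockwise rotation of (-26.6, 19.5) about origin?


90° CW: (x,y) -> (y, -x)
(-26.6,19.5) -> (19.5, 26.6)

(19.5, 26.6)


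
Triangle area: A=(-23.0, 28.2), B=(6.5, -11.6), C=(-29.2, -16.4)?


Area = |x_A(y_B-y_C) + x_B(y_C-y_A) + x_C(y_A-y_B)|/2
= |(-110.4) + (-289.9) + (-1162.16)|/2
= 1562.46/2 = 781.23

781.23


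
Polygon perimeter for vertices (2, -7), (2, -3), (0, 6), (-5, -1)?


Sides: (2, -7)->(2, -3): sqrt(16) = 4, (2, -3)->(0, 6): sqrt(85) = 9.219544, (0, 6)->(-5, -1): sqrt(74) = 8.602325, (-5, -1)->(2, -7): sqrt(85) = 9.219544
Sum = 31.041413
Perimeter = 31.0414

31.0414


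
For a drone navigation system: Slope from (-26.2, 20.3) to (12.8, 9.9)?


slope = (y2-y1)/(x2-x1) = (9.9-20.3)/(12.8-(-26.2)) = (-10.4)/39 = -0.2667

-0.2667


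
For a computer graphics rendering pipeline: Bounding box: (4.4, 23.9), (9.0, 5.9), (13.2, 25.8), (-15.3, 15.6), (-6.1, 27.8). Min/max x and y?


x range: [-15.3, 13.2]
y range: [5.9, 27.8]
Bounding box: (-15.3,5.9) to (13.2,27.8)

(-15.3,5.9) to (13.2,27.8)


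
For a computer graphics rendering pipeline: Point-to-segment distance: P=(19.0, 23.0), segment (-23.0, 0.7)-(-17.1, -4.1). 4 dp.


Project P onto AB: t = 1 (clamped to [0,1])
Closest point on segment: (-17.1, -4.1)
Distance: 45.14

45.14


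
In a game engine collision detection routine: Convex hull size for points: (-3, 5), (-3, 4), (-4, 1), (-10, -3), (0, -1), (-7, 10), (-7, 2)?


Convex hull vertices (CCW): (-10, -3), (0, -1), (-3, 5), (-7, 10)
Count = 4

4


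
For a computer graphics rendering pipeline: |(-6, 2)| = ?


|u| = sqrt((-6)^2 + 2^2) = sqrt(40) = 6.3246

6.3246


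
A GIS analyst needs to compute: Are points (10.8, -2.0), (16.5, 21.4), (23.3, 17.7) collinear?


Cross product: (16.5-10.8)*(17.7-(-2)) - (21.4-(-2))*(23.3-10.8)
= -180.21

No, not collinear


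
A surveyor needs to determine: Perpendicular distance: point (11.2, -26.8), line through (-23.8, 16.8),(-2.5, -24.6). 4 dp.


|cross product| = 520.32
|line direction| = sqrt(2167.65) = 46.558
Distance = 520.32/sqrt(2167.65) = 11.1757

11.1757


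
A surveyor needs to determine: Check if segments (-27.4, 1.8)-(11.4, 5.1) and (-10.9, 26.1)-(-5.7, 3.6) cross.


Cross products: d1=-497.61, d2=392.55, d3=888.39, d4=-1.77
d1*d2 < 0 and d3*d4 < 0? yes

Yes, they intersect


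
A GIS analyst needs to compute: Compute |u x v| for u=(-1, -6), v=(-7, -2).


|u x v| = |(-1)*(-2) - (-6)*(-7)|
= |2 - 42| = 40

40


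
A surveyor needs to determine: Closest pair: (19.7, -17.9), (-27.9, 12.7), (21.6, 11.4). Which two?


d(P0,P1) = 56.5873, d(P0,P2) = 29.3615, d(P1,P2) = 49.5171
Closest: P0 and P2

Closest pair: (19.7, -17.9) and (21.6, 11.4), distance = 29.3615


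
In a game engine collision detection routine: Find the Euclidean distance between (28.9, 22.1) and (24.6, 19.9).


dx=-4.3, dy=-2.2
d^2 = (-4.3)^2 + (-2.2)^2 = 23.33
d = sqrt(23.33) = 4.8301

4.8301


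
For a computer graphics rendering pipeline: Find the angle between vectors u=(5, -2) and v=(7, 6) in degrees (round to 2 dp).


u.v = 23, |u| = sqrt(29) = 5.3852, |v| = sqrt(85) = 9.2195
cos(theta) = u.v/(|u||v|) = 23/sqrt(2465) = 0.463254
theta = acos(0.463254) = 62.4 degrees

62.4 degrees


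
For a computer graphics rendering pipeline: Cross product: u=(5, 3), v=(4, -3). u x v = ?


u x v = u_x*v_y - u_y*v_x = 5*(-3) - 3*4
= (-15) - 12 = -27

-27


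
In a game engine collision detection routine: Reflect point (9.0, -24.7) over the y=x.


Reflection over y=x: (x,y) -> (y,x)
(9, -24.7) -> (-24.7, 9)

(-24.7, 9)


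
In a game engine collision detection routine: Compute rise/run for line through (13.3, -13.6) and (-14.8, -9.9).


slope = (y2-y1)/(x2-x1) = ((-9.9)-(-13.6))/((-14.8)-13.3) = 3.7/(-28.1) = -0.1317

-0.1317


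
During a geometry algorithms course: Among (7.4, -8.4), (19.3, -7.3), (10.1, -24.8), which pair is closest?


d(P0,P1) = 11.9507, d(P0,P2) = 16.6208, d(P1,P2) = 19.7709
Closest: P0 and P1

Closest pair: (7.4, -8.4) and (19.3, -7.3), distance = 11.9507


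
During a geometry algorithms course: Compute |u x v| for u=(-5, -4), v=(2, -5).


|u x v| = |(-5)*(-5) - (-4)*2|
= |25 - (-8)| = 33

33


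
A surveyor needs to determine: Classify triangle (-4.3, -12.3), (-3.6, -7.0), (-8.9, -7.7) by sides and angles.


Side lengths squared: AB^2=28.58, BC^2=28.58, CA^2=42.32
Sorted: [28.58, 28.58, 42.32]
By sides: Isosceles, By angles: Acute

Isosceles, Acute


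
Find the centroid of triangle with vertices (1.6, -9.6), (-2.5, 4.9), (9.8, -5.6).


Centroid = ((x_A+x_B+x_C)/3, (y_A+y_B+y_C)/3)
= ((1.6+(-2.5)+9.8)/3, ((-9.6)+4.9+(-5.6))/3)
= (2.9667, -3.4333)

(2.9667, -3.4333)


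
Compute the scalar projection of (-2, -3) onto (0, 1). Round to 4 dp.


u.v = -3, |v| = sqrt(1) = 1
Scalar projection = u.v / |v| = -3 / sqrt(1) = -3

-3


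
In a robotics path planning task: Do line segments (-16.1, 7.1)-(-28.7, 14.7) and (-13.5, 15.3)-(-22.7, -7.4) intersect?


Cross products: d1=16.42, d2=-339.52, d3=-123.08, d4=232.86
d1*d2 < 0 and d3*d4 < 0? yes

Yes, they intersect


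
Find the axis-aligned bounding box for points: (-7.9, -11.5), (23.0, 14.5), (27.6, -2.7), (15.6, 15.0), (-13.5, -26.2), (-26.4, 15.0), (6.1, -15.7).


x range: [-26.4, 27.6]
y range: [-26.2, 15]
Bounding box: (-26.4,-26.2) to (27.6,15)

(-26.4,-26.2) to (27.6,15)


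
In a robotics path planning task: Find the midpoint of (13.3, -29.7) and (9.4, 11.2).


M = ((13.3+9.4)/2, ((-29.7)+11.2)/2)
= (11.35, -9.25)

(11.35, -9.25)


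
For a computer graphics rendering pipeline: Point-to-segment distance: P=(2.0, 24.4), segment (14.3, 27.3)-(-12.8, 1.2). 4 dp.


Project P onto AB: t = 0.2889 (clamped to [0,1])
Closest point on segment: (6.4699, 19.7588)
Distance: 6.4436

6.4436


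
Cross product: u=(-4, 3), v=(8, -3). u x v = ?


u x v = u_x*v_y - u_y*v_x = (-4)*(-3) - 3*8
= 12 - 24 = -12

-12


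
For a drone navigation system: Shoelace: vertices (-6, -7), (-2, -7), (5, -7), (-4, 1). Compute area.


Shoelace sum: ((-6)*(-7) - (-2)*(-7)) + ((-2)*(-7) - 5*(-7)) + (5*1 - (-4)*(-7)) + ((-4)*(-7) - (-6)*1)
= 88
Area = |88|/2 = 44

44


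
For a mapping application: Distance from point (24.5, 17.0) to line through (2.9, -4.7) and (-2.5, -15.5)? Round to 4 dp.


|cross product| = 116.1
|line direction| = sqrt(145.8) = 12.0748
Distance = 116.1/sqrt(145.8) = 9.6151

9.6151


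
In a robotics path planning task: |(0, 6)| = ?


|u| = sqrt(0^2 + 6^2) = sqrt(36) = 6

6


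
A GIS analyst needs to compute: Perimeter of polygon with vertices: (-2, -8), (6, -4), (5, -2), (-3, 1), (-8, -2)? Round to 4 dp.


Sides: (-2, -8)->(6, -4): sqrt(80) = 8.944272, (6, -4)->(5, -2): sqrt(5) = 2.236068, (5, -2)->(-3, 1): sqrt(73) = 8.544004, (-3, 1)->(-8, -2): sqrt(34) = 5.830952, (-8, -2)->(-2, -8): sqrt(72) = 8.485281
Sum = 34.040577
Perimeter = 34.0406

34.0406


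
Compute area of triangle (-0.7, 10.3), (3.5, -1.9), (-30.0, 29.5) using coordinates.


Area = |x_A(y_B-y_C) + x_B(y_C-y_A) + x_C(y_A-y_B)|/2
= |21.98 + 67.2 + (-366)|/2
= 276.82/2 = 138.41

138.41


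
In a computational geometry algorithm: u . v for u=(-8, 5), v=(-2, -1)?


u . v = u_x*v_x + u_y*v_y = (-8)*(-2) + 5*(-1)
= 16 + (-5) = 11

11


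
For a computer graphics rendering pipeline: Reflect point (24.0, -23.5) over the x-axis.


Reflection over x-axis: (x,y) -> (x,-y)
(24, -23.5) -> (24, 23.5)

(24, 23.5)


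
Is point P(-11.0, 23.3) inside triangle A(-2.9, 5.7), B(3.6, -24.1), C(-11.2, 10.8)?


Cross products: AB x AP = -126.98, BC x BP = -191.98, CA x CP = 104.77
All same sign? no

No, outside


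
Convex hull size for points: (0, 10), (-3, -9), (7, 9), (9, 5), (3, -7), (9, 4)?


Convex hull vertices (CCW): (-3, -9), (3, -7), (9, 4), (9, 5), (7, 9), (0, 10)
Count = 6

6


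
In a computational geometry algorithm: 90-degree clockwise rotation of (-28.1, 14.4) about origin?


90° CW: (x,y) -> (y, -x)
(-28.1,14.4) -> (14.4, 28.1)

(14.4, 28.1)


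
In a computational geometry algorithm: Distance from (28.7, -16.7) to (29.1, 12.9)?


dx=0.4, dy=29.6
d^2 = 0.4^2 + 29.6^2 = 876.32
d = sqrt(876.32) = 29.6027

29.6027


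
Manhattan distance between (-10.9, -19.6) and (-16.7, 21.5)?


|(-10.9)-(-16.7)| + |(-19.6)-21.5| = 5.8 + 41.1 = 46.9

46.9


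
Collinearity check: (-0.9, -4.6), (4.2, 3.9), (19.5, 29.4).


Cross product: (4.2-(-0.9))*(29.4-(-4.6)) - (3.9-(-4.6))*(19.5-(-0.9))
= 0

Yes, collinear


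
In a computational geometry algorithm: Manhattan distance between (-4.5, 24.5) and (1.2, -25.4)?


|(-4.5)-1.2| + |24.5-(-25.4)| = 5.7 + 49.9 = 55.6

55.6


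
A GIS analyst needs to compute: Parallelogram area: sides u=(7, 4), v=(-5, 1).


|u x v| = |7*1 - 4*(-5)|
= |7 - (-20)| = 27

27


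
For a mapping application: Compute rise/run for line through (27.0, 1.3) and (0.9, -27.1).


slope = (y2-y1)/(x2-x1) = ((-27.1)-1.3)/(0.9-27) = (-28.4)/(-26.1) = 1.0881

1.0881


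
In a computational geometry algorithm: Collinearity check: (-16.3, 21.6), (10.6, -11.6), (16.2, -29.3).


Cross product: (10.6-(-16.3))*((-29.3)-21.6) - ((-11.6)-21.6)*(16.2-(-16.3))
= -290.21

No, not collinear


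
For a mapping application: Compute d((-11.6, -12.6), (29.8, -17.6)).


dx=41.4, dy=-5
d^2 = 41.4^2 + (-5)^2 = 1738.96
d = sqrt(1738.96) = 41.7008

41.7008


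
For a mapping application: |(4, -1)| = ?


|u| = sqrt(4^2 + (-1)^2) = sqrt(17) = 4.1231

4.1231


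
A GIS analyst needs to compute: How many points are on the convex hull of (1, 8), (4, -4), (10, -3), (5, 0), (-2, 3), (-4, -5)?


Convex hull vertices (CCW): (-4, -5), (4, -4), (10, -3), (1, 8), (-2, 3)
Count = 5

5


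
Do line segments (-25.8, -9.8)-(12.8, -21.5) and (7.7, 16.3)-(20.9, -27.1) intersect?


Cross products: d1=-1798.42, d2=-277.62, d3=1399.41, d4=-121.39
d1*d2 < 0 and d3*d4 < 0? no

No, they don't intersect
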